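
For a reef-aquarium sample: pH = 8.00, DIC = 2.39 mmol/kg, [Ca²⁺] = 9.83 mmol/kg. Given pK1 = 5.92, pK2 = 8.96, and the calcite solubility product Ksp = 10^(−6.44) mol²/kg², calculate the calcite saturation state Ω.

α₂ = 1 / (1 + [H⁺]/K2 + [H⁺]²/(K1K2)) = 1 / (1 + 10^+0.96 + 10^-1.12)
   = 1 / (1 + 9.1201 + 0.075858) = 1/10.196 = 0.09808
[CO3²⁻] = α₂ × DIC = 0.09808 × 2.39 = 0.2344 mmol/kg
Ksp = 10^(−6.44) = 3.631×10^-7
Ω = [Ca²⁺][CO3²⁻]/Ksp = (9.83×10^-3)(2.344×10^-4) / 3.631×10^-7 = 6.35

Ω = 6.35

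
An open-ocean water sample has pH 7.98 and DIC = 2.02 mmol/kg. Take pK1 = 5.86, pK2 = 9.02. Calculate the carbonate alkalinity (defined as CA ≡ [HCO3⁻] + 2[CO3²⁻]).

CA = [HCO3⁻] + 2[CO3²⁻] = (α₁ + 2α₂)·DIC
At pH 7.98: [H⁺]/K1 = 10^-2.12 = 0.0075858, K2/[H⁺] = 10^-1.04 = 0.091201
α₁ = 1/(1 + 0.0075858 + 0.091201) = 1/1.0988 = 0.9101; α₂ = α₁·K2/[H⁺] = 0.08300
α₁ + 2α₂ = 1.0761
CA = 1.0761 × 2.02 = 2.17 mmol/kg

CA = 2.17 mmol/kg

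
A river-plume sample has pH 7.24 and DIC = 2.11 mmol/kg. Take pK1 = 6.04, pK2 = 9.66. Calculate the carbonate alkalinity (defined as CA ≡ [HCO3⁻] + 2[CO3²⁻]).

CA = [HCO3⁻] + 2[CO3²⁻] = (α₁ + 2α₂)·DIC
At pH 7.24: [H⁺]/K1 = 10^-1.20 = 0.063096, K2/[H⁺] = 10^-2.42 = 0.0038019
α₁ = 1/(1 + 0.063096 + 0.0038019) = 1/1.0669 = 0.9373; α₂ = α₁·K2/[H⁺] = 0.003564
α₁ + 2α₂ = 0.9444
CA = 0.9444 × 2.11 = 1.99 mmol/kg

CA = 1.99 mmol/kg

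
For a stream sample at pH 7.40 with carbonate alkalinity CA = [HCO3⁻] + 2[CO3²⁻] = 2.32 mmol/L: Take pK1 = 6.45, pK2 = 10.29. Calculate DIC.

CA = [HCO3⁻] + 2[CO3²⁻] = (α₁ + 2α₂)·DIC
At pH 7.40: [H⁺]/K1 = 10^-0.95 = 0.11220, K2/[H⁺] = 10^-2.89 = 0.0012882
α₁ = 1/(1 + 0.11220 + 0.0012882) = 1/1.1135 = 0.8981; α₂ = α₁·K2/[H⁺] = 0.001157
α₁ + 2α₂ = 0.9004
DIC = CA / (α₁ + 2α₂) = 2.32 / 0.9004 = 2.58 mmol/L

DIC = 2.58 mmol/L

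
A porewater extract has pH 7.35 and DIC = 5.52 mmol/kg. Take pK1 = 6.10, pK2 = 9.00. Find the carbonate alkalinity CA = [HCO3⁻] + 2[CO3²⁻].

CA = 5.35 mmol/kg

CA = [HCO3⁻] + 2[CO3²⁻] = (α₁ + 2α₂)·DIC
At pH 7.35: [H⁺]/K1 = 10^-1.25 = 0.056234, K2/[H⁺] = 10^-1.65 = 0.022387
α₁ = 1/(1 + 0.056234 + 0.022387) = 1/1.0786 = 0.9271; α₂ = α₁·K2/[H⁺] = 0.02076
α₁ + 2α₂ = 0.9686
CA = 0.9686 × 5.52 = 5.35 mmol/kg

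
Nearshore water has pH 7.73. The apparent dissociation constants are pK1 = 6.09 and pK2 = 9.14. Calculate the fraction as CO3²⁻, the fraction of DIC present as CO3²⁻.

α₂ = 0.0366

α₂ = 1 / (1 + [H⁺]/K2 + [H⁺]²/(K1K2)) = 1 / (1 + 10^+1.41 + 10^-0.23)
   = 1 / (1 + 25.704 + 0.58884) = 1/27.293 = 0.03664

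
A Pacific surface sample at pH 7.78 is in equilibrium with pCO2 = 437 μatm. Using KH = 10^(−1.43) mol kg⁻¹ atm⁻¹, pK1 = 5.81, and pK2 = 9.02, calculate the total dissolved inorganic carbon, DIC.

[CO2*] = KH · pCO2 = 10^(−1.43) × 437×10^-6 = 1.624×10^-5 mol/kg
α₀ = 1/(1 + K1/[H⁺] + K1K2/[H⁺]²) = 1/(1 + 10^+1.97 + 10^+0.73) = 0.01003
DIC = [CO2*]/α₀ = 1.624×10^-5 / 0.01003 = 1.62 mmol/kg

DIC = 1.62 mmol/kg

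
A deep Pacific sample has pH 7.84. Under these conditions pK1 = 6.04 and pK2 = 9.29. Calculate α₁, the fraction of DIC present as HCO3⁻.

α₁ = 0.951

α₁ = 1 / (1 + [H⁺]/K1 + K2/[H⁺]) = 1 / (1 + 10^-1.80 + 10^-1.45)
   = 1 / (1 + 0.015849 + 0.035481) = 1/1.0513 = 0.9512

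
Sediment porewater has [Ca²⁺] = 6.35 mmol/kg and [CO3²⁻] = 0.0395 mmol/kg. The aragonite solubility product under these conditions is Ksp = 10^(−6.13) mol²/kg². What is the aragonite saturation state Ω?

Ksp = 10^(−6.13) = 7.413×10^-7
Ω = [Ca²⁺][CO3²⁻]/Ksp = (6.35×10^-3)(0.0395×10^-3) / 7.413×10^-7 = 0.338

Ω = 0.338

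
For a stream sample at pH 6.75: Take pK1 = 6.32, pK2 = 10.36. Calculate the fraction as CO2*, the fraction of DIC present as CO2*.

α₀ = 1 / (1 + K1/[H⁺] + K1K2/[H⁺]²) = 1 / (1 + 10^+0.43 + 10^-3.18)
   = 1 / (1 + 2.6915 + 0.00066069) = 1/3.6922 = 0.2708

α₀ = 0.271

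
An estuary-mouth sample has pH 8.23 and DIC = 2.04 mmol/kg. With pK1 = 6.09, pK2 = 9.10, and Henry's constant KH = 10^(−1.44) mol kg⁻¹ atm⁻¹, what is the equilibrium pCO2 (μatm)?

α₀ = 1 / (1 + K1/[H⁺] + K1K2/[H⁺]²) = 1 / (1 + 10^+2.14 + 10^+1.27)
   = 1 / (1 + 138.04 + 18.621) = 1/157.66 = 0.006343
[CO2*] = α₀ × DIC = 0.006343 × 2.04 = 0.01294 mmol/kg = 12.94 μmol/kg
pCO2 = [CO2*]/KH = 1.294×10^-5 / 3.631×10^-2 = 356 μatm

pCO2 = 356 μatm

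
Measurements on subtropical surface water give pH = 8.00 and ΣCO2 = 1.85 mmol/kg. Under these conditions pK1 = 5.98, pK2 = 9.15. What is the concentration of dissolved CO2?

[CO2*] = 16.4 μmol/kg

α₀ = 1 / (1 + K1/[H⁺] + K1K2/[H⁺]²) = 1 / (1 + 10^+2.02 + 10^+0.87)
   = 1 / (1 + 104.71 + 7.4131) = 1/113.13 = 0.008840
[CO2*] = α₀ × DIC = 0.008840 × 1.85 = 0.0164 mmol/kg = 16.4 μmol/kg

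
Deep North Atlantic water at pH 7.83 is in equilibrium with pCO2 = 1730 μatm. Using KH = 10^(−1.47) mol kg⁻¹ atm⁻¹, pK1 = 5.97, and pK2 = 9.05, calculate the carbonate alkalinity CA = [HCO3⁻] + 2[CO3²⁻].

[CO2*] = KH · pCO2 = 10^(−1.47) × 1730×10^-6 = 5.862×10^-5 mol/kg
α₀ = 1/(1 + K1/[H⁺] + K1K2/[H⁺]²) = 1/(1 + 10^+1.86 + 10^+0.64) = 0.01285
DIC = [CO2*]/α₀ = 5.862×10^-5 / 0.01285 = 4.561 mmol/kg
CA = (α₁ + 2α₂)·DIC = (0.9310 + 2×0.05610) × 4.561 = 4.76 mmol/kg

CA = 4.76 mmol/kg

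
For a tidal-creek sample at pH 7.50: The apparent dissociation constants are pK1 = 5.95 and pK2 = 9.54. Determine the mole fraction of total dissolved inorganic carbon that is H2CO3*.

α₀ = 0.0272

α₀ = 1 / (1 + K1/[H⁺] + K1K2/[H⁺]²) = 1 / (1 + 10^+1.55 + 10^-0.49)
   = 1 / (1 + 35.481 + 0.32359) = 1/36.805 = 0.02717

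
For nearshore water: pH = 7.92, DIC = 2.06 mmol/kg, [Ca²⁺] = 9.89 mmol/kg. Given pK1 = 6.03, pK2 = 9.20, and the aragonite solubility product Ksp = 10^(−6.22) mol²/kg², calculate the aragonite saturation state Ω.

α₂ = 1 / (1 + [H⁺]/K2 + [H⁺]²/(K1K2)) = 1 / (1 + 10^+1.28 + 10^-0.61)
   = 1 / (1 + 19.055 + 0.24547) = 1/20.300 = 0.04926
[CO3²⁻] = α₂ × DIC = 0.04926 × 2.06 = 0.1015 mmol/kg
Ksp = 10^(−6.22) = 6.026×10^-7
Ω = [Ca²⁺][CO3²⁻]/Ksp = (9.89×10^-3)(1.015×10^-4) / 6.026×10^-7 = 1.67

Ω = 1.67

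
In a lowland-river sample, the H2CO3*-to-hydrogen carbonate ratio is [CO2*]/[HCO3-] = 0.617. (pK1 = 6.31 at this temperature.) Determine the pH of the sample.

pH = 6.52

From K1 = [H⁺][HCO3-]/[CO2*]:  pH = pK1 − log₁₀([CO2*]/[HCO3-])
log₁₀(0.617) = -0.210
pH = 6.31 − (-0.210) = 6.52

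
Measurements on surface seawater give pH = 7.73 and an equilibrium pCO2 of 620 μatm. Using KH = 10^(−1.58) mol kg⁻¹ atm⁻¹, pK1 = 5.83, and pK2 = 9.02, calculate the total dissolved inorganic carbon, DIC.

DIC = 1.38 mmol/kg

[CO2*] = KH · pCO2 = 10^(−1.58) × 620×10^-6 = 1.631×10^-5 mol/kg
α₀ = 1/(1 + K1/[H⁺] + K1K2/[H⁺]²) = 1/(1 + 10^+1.90 + 10^+0.61) = 0.01183
DIC = [CO2*]/α₀ = 1.631×10^-5 / 0.01183 = 1.38 mmol/kg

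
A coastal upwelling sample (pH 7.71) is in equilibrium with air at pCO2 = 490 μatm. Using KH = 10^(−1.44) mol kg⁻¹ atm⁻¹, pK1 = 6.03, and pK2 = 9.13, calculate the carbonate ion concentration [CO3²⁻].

[CO3²⁻] = 0.0324 mmol/kg

[CO2*] = KH · pCO2 = 10^(−1.44) × 490×10^-6 = 1.779×10^-5 mol/kg
α₀ = 1/(1 + K1/[H⁺] + K1K2/[H⁺]²) = 1/(1 + 10^+1.68 + 10^+0.26) = 0.01973
DIC = [CO2*]/α₀ = 1.779×10^-5 / 0.01973 = 0.9017 mmol/kg
[CO3²⁻] = α₂·DIC; α₂ = 0.03590, so [CO3²⁻] = 0.03590 × 0.9017 = 0.0324 mmol/kg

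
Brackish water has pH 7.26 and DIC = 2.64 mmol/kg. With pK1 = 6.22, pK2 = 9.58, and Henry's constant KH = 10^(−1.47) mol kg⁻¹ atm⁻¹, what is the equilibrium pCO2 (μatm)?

pCO2 = 6480 μatm

α₀ = 1 / (1 + K1/[H⁺] + K1K2/[H⁺]²) = 1 / (1 + 10^+1.04 + 10^-1.28)
   = 1 / (1 + 10.965 + 0.052481) = 1/12.017 = 0.08321
[CO2*] = α₀ × DIC = 0.08321 × 2.64 = 0.2197 mmol/kg
pCO2 = [CO2*]/KH = 2.197×10^-4 / 3.388×10^-2 = 6480 μatm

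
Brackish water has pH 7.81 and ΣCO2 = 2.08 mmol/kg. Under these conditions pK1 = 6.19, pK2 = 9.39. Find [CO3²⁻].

[CO3²⁻] = 0.0521 mmol/kg

α₂ = 1 / (1 + [H⁺]/K2 + [H⁺]²/(K1K2)) = 1 / (1 + 10^+1.58 + 10^-0.04)
   = 1 / (1 + 38.019 + 0.91201) = 1/39.931 = 0.02504
[CO3²⁻] = α₂ × DIC = 0.02504 × 2.08 = 0.0521 mmol/kg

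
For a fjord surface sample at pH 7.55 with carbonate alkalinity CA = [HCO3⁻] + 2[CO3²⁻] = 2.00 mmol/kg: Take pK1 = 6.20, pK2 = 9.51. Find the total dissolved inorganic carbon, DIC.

CA = [HCO3⁻] + 2[CO3²⁻] = (α₁ + 2α₂)·DIC
At pH 7.55: [H⁺]/K1 = 10^-1.35 = 0.044668, K2/[H⁺] = 10^-1.96 = 0.010965
α₁ = 1/(1 + 0.044668 + 0.010965) = 1/1.0556 = 0.9473; α₂ = α₁·K2/[H⁺] = 0.01039
α₁ + 2α₂ = 0.9681
DIC = CA / (α₁ + 2α₂) = 2.00 / 0.9681 = 2.07 mmol/kg

DIC = 2.07 mmol/kg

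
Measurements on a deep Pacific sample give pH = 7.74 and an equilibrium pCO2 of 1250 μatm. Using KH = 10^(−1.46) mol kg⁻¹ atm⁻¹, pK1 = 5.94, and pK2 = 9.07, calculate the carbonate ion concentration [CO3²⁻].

[CO2*] = KH · pCO2 = 10^(−1.46) × 1250×10^-6 = 4.334×10^-5 mol/kg
α₀ = 1/(1 + K1/[H⁺] + K1K2/[H⁺]²) = 1/(1 + 10^+1.80 + 10^+0.47) = 0.01491
DIC = [CO2*]/α₀ = 4.334×10^-5 / 0.01491 = 2.906 mmol/kg
[CO3²⁻] = α₂·DIC; α₂ = 0.04402, so [CO3²⁻] = 0.04402 × 2.906 = 0.128 mmol/kg

[CO3²⁻] = 0.128 mmol/kg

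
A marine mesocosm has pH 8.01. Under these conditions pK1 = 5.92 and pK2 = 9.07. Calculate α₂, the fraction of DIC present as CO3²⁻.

α₂ = 0.0795

α₂ = 1 / (1 + [H⁺]/K2 + [H⁺]²/(K1K2)) = 1 / (1 + 10^+1.06 + 10^-1.03)
   = 1 / (1 + 11.482 + 0.093325) = 1/12.575 = 0.07952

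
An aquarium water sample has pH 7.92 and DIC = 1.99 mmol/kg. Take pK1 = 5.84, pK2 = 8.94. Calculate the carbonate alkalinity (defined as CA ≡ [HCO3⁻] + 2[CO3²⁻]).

CA = 2.15 mmol/kg

CA = [HCO3⁻] + 2[CO3²⁻] = (α₁ + 2α₂)·DIC
At pH 7.92: [H⁺]/K1 = 10^-2.08 = 0.0083176, K2/[H⁺] = 10^-1.02 = 0.095499
α₁ = 1/(1 + 0.0083176 + 0.095499) = 1/1.1038 = 0.9059; α₂ = α₁·K2/[H⁺] = 0.08652
α₁ + 2α₂ = 1.0790
CA = 1.0790 × 1.99 = 2.15 mmol/kg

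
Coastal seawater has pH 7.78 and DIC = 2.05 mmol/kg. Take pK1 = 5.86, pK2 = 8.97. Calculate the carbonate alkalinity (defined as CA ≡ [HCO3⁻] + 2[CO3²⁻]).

CA = 2.15 mmol/kg

CA = [HCO3⁻] + 2[CO3²⁻] = (α₁ + 2α₂)·DIC
At pH 7.78: [H⁺]/K1 = 10^-1.92 = 0.012023, K2/[H⁺] = 10^-1.19 = 0.064565
α₁ = 1/(1 + 0.012023 + 0.064565) = 1/1.0766 = 0.9289; α₂ = α₁·K2/[H⁺] = 0.05997
α₁ + 2α₂ = 1.0488
CA = 1.0488 × 2.05 = 2.15 mmol/kg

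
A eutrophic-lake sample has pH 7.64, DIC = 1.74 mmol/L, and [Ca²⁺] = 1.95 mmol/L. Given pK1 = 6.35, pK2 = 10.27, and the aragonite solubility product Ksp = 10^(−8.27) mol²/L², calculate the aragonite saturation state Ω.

α₂ = 1 / (1 + [H⁺]/K2 + [H⁺]²/(K1K2)) = 1 / (1 + 10^+2.63 + 10^+1.34)
   = 1 / (1 + 426.58 + 21.878) = 1/449.46 = 0.002225
[CO3²⁻] = α₂ × DIC = 0.002225 × 1.74 = 0.003871 mmol/L = 3.871 μmol/L
Ksp = 10^(−8.27) = 5.370×10^-9
Ω = [Ca²⁺][CO3²⁻]/Ksp = (1.95×10^-3)(3.871×10^-6) / 5.370×10^-9 = 1.41

Ω = 1.41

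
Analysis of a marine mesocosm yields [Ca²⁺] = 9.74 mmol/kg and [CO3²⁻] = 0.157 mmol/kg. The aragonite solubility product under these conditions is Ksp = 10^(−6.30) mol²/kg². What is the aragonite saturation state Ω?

Ω = 3.05

Ksp = 10^(−6.30) = 5.012×10^-7
Ω = [Ca²⁺][CO3²⁻]/Ksp = (9.74×10^-3)(0.157×10^-3) / 5.012×10^-7 = 3.05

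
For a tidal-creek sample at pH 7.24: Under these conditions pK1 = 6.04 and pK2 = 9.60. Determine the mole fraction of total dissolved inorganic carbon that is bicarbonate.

α₁ = 1 / (1 + [H⁺]/K1 + K2/[H⁺]) = 1 / (1 + 10^-1.20 + 10^-2.36)
   = 1 / (1 + 0.063096 + 0.0043652) = 1/1.0675 = 0.9368

α₁ = 0.937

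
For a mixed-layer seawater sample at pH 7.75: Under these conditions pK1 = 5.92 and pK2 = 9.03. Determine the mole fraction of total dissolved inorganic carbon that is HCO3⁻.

α₁ = 1 / (1 + [H⁺]/K1 + K2/[H⁺]) = 1 / (1 + 10^-1.83 + 10^-1.28)
   = 1 / (1 + 0.014791 + 0.052481) = 1/1.0673 = 0.9370

α₁ = 0.937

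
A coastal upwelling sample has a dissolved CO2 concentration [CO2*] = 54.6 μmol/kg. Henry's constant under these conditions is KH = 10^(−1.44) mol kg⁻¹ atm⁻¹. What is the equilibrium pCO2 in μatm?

pCO2 = 1500 μatm

KH = 10^(−1.44) = 3.631×10^-2 mol kg⁻¹ atm⁻¹
pCO2 = [CO2*]/KH = 54.6×10^-6 / 3.631×10^-2 = 1.50×10^-3 atm = 1500 μatm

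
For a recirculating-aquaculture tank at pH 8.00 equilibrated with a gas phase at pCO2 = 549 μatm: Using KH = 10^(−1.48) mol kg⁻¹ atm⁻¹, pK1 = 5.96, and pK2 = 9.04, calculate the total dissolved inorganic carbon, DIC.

[CO2*] = KH · pCO2 = 10^(−1.48) × 549×10^-6 = 1.818×10^-5 mol/kg
α₀ = 1/(1 + K1/[H⁺] + K1K2/[H⁺]²) = 1/(1 + 10^+2.04 + 10^+1.00) = 0.008289
DIC = [CO2*]/α₀ = 1.818×10^-5 / 0.008289 = 2.19 mmol/kg

DIC = 2.19 mmol/kg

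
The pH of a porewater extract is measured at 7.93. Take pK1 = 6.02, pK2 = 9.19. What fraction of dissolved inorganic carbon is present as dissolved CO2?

α₀ = 1 / (1 + K1/[H⁺] + K1K2/[H⁺]²) = 1 / (1 + 10^+1.91 + 10^+0.65)
   = 1 / (1 + 81.283 + 4.4668) = 1/86.750 = 0.01153

α₀ = 0.0115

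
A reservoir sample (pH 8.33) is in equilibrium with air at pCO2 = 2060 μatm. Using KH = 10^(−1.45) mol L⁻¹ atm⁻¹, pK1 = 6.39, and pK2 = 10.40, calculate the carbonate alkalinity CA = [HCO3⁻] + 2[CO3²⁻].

[CO2*] = KH · pCO2 = 10^(−1.45) × 2060×10^-6 = 7.309×10^-5 mol/L
α₀ = 1/(1 + K1/[H⁺] + K1K2/[H⁺]²) = 1/(1 + 10^+1.94 + 10^-0.13) = 0.01126
DIC = [CO2*]/α₀ = 7.309×10^-5 / 0.01126 = 6.493 mmol/L
CA = (α₁ + 2α₂)·DIC = (0.9804 + 2×0.008345) × 6.493 = 6.47 mmol/L

CA = 6.47 mmol/L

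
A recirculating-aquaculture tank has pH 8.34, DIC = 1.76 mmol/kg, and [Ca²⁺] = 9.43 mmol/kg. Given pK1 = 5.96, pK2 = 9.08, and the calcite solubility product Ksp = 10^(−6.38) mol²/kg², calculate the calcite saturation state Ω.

α₂ = 1 / (1 + [H⁺]/K2 + [H⁺]²/(K1K2)) = 1 / (1 + 10^+0.74 + 10^-1.64)
   = 1 / (1 + 5.4954 + 0.022909) = 1/6.5183 = 0.1534
[CO3²⁻] = α₂ × DIC = 0.1534 × 1.76 = 0.2700 mmol/kg
Ksp = 10^(−6.38) = 4.169×10^-7
Ω = [Ca²⁺][CO3²⁻]/Ksp = (9.43×10^-3)(2.700×10^-4) / 4.169×10^-7 = 6.11

Ω = 6.11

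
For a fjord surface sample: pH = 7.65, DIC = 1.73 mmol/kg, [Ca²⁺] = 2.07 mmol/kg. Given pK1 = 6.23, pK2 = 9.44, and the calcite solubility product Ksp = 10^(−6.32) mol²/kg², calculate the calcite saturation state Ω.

α₂ = 1 / (1 + [H⁺]/K2 + [H⁺]²/(K1K2)) = 1 / (1 + 10^+1.79 + 10^+0.37)
   = 1 / (1 + 61.660 + 2.3442) = 1/65.004 = 0.01538
[CO3²⁻] = α₂ × DIC = 0.01538 × 1.73 = 0.02661 mmol/kg
Ksp = 10^(−6.32) = 4.786×10^-7
Ω = [Ca²⁺][CO3²⁻]/Ksp = (2.07×10^-3)(2.661×10^-5) / 4.786×10^-7 = 0.115

Ω = 0.115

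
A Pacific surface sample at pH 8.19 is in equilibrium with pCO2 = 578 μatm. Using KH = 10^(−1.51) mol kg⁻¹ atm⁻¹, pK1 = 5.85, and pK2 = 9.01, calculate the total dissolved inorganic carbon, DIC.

[CO2*] = KH · pCO2 = 10^(−1.51) × 578×10^-6 = 1.786×10^-5 mol/kg
α₀ = 1/(1 + K1/[H⁺] + K1K2/[H⁺]²) = 1/(1 + 10^+2.34 + 10^+1.52) = 0.003954
DIC = [CO2*]/α₀ = 1.786×10^-5 / 0.003954 = 4.52 mmol/kg

DIC = 4.52 mmol/kg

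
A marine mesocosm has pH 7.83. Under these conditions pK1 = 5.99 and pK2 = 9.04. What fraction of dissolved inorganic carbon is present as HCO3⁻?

α₁ = 1 / (1 + [H⁺]/K1 + K2/[H⁺]) = 1 / (1 + 10^-1.84 + 10^-1.21)
   = 1 / (1 + 0.014454 + 0.061660) = 1/1.0761 = 0.9293

α₁ = 0.929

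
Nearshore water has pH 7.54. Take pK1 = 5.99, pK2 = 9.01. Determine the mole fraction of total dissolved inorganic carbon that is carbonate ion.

α₂ = 0.0319

α₂ = 1 / (1 + [H⁺]/K2 + [H⁺]²/(K1K2)) = 1 / (1 + 10^+1.47 + 10^-0.08)
   = 1 / (1 + 29.512 + 0.83176) = 1/31.344 = 0.03190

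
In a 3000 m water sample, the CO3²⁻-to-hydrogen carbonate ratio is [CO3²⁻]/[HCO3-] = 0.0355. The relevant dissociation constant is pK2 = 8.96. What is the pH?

From K2 = [H⁺][CO3²⁻]/[HCO3-]:  pH = pK2 + log₁₀([CO3²⁻]/[HCO3-])
log₁₀(0.0355) = -1.450
pH = 8.96 + (-1.450) = 7.51

pH = 7.51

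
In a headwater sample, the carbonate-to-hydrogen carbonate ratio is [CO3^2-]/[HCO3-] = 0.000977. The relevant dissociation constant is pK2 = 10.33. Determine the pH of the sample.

From K2 = [H⁺][CO3^2-]/[HCO3-]:  pH = pK2 + log₁₀([CO3^2-]/[HCO3-])
log₁₀(0.000977) = -3.010
pH = 10.33 + (-3.010) = 7.32

pH = 7.32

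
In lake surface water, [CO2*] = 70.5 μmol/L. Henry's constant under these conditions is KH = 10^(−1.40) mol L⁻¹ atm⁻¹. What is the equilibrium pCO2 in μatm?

pCO2 = 1770 μatm

KH = 10^(−1.40) = 3.981×10^-2 mol L⁻¹ atm⁻¹
pCO2 = [CO2*]/KH = 70.5×10^-6 / 3.981×10^-2 = 1.77×10^-3 atm = 1770 μatm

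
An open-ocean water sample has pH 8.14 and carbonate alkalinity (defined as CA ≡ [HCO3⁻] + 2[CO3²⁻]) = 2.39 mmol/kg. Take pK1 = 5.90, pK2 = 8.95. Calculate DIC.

CA = [HCO3⁻] + 2[CO3²⁻] = (α₁ + 2α₂)·DIC
At pH 8.14: [H⁺]/K1 = 10^-2.24 = 0.0057544, K2/[H⁺] = 10^-0.81 = 0.15488
α₁ = 1/(1 + 0.0057544 + 0.15488) = 1/1.1606 = 0.8616; α₂ = α₁·K2/[H⁺] = 0.1334
α₁ + 2α₂ = 1.1285
DIC = CA / (α₁ + 2α₂) = 2.39 / 1.1285 = 2.12 mmol/kg

DIC = 2.12 mmol/kg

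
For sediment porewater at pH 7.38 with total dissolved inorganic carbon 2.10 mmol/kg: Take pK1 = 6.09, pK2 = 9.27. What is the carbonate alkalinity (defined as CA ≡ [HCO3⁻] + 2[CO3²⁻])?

CA = 2.02 mmol/kg

CA = [HCO3⁻] + 2[CO3²⁻] = (α₁ + 2α₂)·DIC
At pH 7.38: [H⁺]/K1 = 10^-1.29 = 0.051286, K2/[H⁺] = 10^-1.89 = 0.012882
α₁ = 1/(1 + 0.051286 + 0.012882) = 1/1.0642 = 0.9397; α₂ = α₁·K2/[H⁺] = 0.01211
α₁ + 2α₂ = 0.9639
CA = 0.9639 × 2.10 = 2.02 mmol/kg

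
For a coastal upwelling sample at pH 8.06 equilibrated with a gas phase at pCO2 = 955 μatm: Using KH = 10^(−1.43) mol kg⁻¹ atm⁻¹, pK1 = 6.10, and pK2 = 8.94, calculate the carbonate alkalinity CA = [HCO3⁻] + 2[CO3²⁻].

CA = 4.09 mmol/kg

[CO2*] = KH · pCO2 = 10^(−1.43) × 955×10^-6 = 3.548×10^-5 mol/kg
α₀ = 1/(1 + K1/[H⁺] + K1K2/[H⁺]²) = 1/(1 + 10^+1.96 + 10^+1.08) = 0.009595
DIC = [CO2*]/α₀ = 3.548×10^-5 / 0.009595 = 3.698 mmol/kg
CA = (α₁ + 2α₂)·DIC = (0.8751 + 2×0.1154) × 3.698 = 4.09 mmol/kg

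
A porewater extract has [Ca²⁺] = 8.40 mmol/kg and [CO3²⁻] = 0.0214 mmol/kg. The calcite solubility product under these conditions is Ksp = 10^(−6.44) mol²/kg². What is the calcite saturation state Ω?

Ksp = 10^(−6.44) = 3.631×10^-7
Ω = [Ca²⁺][CO3²⁻]/Ksp = (8.40×10^-3)(0.0214×10^-3) / 3.631×10^-7 = 0.495

Ω = 0.495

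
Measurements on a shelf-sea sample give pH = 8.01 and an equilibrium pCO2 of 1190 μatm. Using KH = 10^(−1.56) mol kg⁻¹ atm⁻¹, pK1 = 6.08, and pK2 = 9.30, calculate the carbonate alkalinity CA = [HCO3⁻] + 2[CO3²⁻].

CA = 3.08 mmol/kg

[CO2*] = KH · pCO2 = 10^(−1.56) × 1190×10^-6 = 3.278×10^-5 mol/kg
α₀ = 1/(1 + K1/[H⁺] + K1K2/[H⁺]²) = 1/(1 + 10^+1.93 + 10^+0.64) = 0.01105
DIC = [CO2*]/α₀ = 3.278×10^-5 / 0.01105 = 2.965 mmol/kg
CA = (α₁ + 2α₂)·DIC = (0.9407 + 2×0.04825) × 2.965 = 3.08 mmol/kg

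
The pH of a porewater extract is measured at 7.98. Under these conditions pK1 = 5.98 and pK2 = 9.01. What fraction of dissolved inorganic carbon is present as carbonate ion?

α₂ = 1 / (1 + [H⁺]/K2 + [H⁺]²/(K1K2)) = 1 / (1 + 10^+1.03 + 10^-0.97)
   = 1 / (1 + 10.715 + 0.10715) = 1/11.822 = 0.08459

α₂ = 0.0846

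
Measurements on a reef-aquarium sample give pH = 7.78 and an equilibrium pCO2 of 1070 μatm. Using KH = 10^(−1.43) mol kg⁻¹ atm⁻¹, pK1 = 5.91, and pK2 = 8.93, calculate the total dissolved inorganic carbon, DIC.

DIC = 3.20 mmol/kg

[CO2*] = KH · pCO2 = 10^(−1.43) × 1070×10^-6 = 3.975×10^-5 mol/kg
α₀ = 1/(1 + K1/[H⁺] + K1K2/[H⁺]²) = 1/(1 + 10^+1.87 + 10^+0.72) = 0.01244
DIC = [CO2*]/α₀ = 3.975×10^-5 / 0.01244 = 3.20 mmol/kg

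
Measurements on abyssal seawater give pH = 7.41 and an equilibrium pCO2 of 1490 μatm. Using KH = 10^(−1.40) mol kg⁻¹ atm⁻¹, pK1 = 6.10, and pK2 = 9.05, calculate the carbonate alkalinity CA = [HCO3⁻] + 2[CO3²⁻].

CA = 1.27 mmol/kg

[CO2*] = KH · pCO2 = 10^(−1.40) × 1490×10^-6 = 5.932×10^-5 mol/kg
α₀ = 1/(1 + K1/[H⁺] + K1K2/[H⁺]²) = 1/(1 + 10^+1.31 + 10^-0.33) = 0.04569
DIC = [CO2*]/α₀ = 5.932×10^-5 / 0.04569 = 1.298 mmol/kg
CA = (α₁ + 2α₂)·DIC = (0.9329 + 2×0.02137) × 1.298 = 1.27 mmol/kg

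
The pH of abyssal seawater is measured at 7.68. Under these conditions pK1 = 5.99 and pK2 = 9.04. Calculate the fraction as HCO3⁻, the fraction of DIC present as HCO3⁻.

α₁ = 1 / (1 + [H⁺]/K1 + K2/[H⁺]) = 1 / (1 + 10^-1.69 + 10^-1.36)
   = 1 / (1 + 0.020417 + 0.043652) = 1/1.0641 = 0.9398

α₁ = 0.940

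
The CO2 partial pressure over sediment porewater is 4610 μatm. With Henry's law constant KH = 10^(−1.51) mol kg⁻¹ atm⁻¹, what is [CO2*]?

KH = 10^(−1.51) = 3.090×10^-2 mol kg⁻¹ atm⁻¹
[CO2*] = KH · pCO2 = 3.090×10^-2 × 4610×10^-6 atm = 1.42×10^-4 mol/kg

[CO2*] = 142 μmol/kg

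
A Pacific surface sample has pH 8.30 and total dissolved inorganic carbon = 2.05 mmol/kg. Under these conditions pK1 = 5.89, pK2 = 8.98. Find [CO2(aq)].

α₀ = 1 / (1 + K1/[H⁺] + K1K2/[H⁺]²) = 1 / (1 + 10^+2.41 + 10^+1.73)
   = 1 / (1 + 257.04 + 53.703) = 1/311.74 = 0.003208
[CO2*] = α₀ × DIC = 0.003208 × 2.05 = 0.00658 mmol/kg = 6.58 μmol/kg

[CO2*] = 6.58 μmol/kg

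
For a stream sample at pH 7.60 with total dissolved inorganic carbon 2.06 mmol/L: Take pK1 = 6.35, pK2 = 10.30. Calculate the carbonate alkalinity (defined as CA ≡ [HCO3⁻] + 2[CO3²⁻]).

CA = [HCO3⁻] + 2[CO3²⁻] = (α₁ + 2α₂)·DIC
At pH 7.60: [H⁺]/K1 = 10^-1.25 = 0.056234, K2/[H⁺] = 10^-2.70 = 0.0019953
α₁ = 1/(1 + 0.056234 + 0.0019953) = 1/1.0582 = 0.9450; α₂ = α₁·K2/[H⁺] = 0.001885
α₁ + 2α₂ = 0.9487
CA = 0.9487 × 2.06 = 1.95 mmol/L

CA = 1.95 mmol/L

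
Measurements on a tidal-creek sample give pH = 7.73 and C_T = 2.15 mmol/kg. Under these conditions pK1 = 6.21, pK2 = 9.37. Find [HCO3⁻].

α₁ = 1 / (1 + [H⁺]/K1 + K2/[H⁺]) = 1 / (1 + 10^-1.52 + 10^-1.64)
   = 1 / (1 + 0.030200 + 0.022909) = 1/1.0531 = 0.9496
[HCO3⁻] = α₁ × DIC = 0.9496 × 2.15 = 2.04 mmol/kg

[HCO3⁻] = 2.04 mmol/kg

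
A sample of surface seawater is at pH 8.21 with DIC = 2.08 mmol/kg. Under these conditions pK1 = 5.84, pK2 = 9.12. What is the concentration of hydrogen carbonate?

[HCO3⁻] = 1.85 mmol/kg

α₁ = 1 / (1 + [H⁺]/K1 + K2/[H⁺]) = 1 / (1 + 10^-2.37 + 10^-0.91)
   = 1 / (1 + 0.0042658 + 0.12303) = 1/1.1273 = 0.8871
[HCO3⁻] = α₁ × DIC = 0.8871 × 2.08 = 1.85 mmol/kg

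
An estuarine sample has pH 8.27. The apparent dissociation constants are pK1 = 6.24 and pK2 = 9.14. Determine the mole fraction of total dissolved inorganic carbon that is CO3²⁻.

α₂ = 0.118

α₂ = 1 / (1 + [H⁺]/K2 + [H⁺]²/(K1K2)) = 1 / (1 + 10^+0.87 + 10^-1.16)
   = 1 / (1 + 7.4131 + 0.069183) = 1/8.4823 = 0.1179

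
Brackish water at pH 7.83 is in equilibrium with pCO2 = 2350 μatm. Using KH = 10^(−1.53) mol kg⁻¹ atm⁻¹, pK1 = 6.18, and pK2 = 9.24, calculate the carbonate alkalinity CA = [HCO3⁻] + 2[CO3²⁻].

CA = 3.34 mmol/kg

[CO2*] = KH · pCO2 = 10^(−1.53) × 2350×10^-6 = 6.935×10^-5 mol/kg
α₀ = 1/(1 + K1/[H⁺] + K1K2/[H⁺]²) = 1/(1 + 10^+1.65 + 10^+0.24) = 0.02109
DIC = [CO2*]/α₀ = 6.935×10^-5 / 0.02109 = 3.288 mmol/kg
CA = (α₁ + 2α₂)·DIC = (0.9422 + 2×0.03666) × 3.288 = 3.34 mmol/kg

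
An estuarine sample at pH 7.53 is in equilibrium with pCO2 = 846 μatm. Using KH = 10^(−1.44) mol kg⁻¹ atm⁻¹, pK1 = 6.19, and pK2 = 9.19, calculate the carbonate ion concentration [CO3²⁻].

[CO3²⁻] = 14.7 μmol/kg

[CO2*] = KH · pCO2 = 10^(−1.44) × 846×10^-6 = 3.072×10^-5 mol/kg
α₀ = 1/(1 + K1/[H⁺] + K1K2/[H⁺]²) = 1/(1 + 10^+1.34 + 10^-0.32) = 0.04282
DIC = [CO2*]/α₀ = 3.072×10^-5 / 0.04282 = 0.7174 mmol/kg
[CO3²⁻] = α₂·DIC; α₂ = 0.02049, so [CO3²⁻] = 0.02049 × 0.7174 = 0.0147 mmol/kg = 14.7 μmol/kg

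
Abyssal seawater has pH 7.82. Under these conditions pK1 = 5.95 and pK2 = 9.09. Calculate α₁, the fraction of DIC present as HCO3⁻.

α₁ = 0.937

α₁ = 1 / (1 + [H⁺]/K1 + K2/[H⁺]) = 1 / (1 + 10^-1.87 + 10^-1.27)
   = 1 / (1 + 0.013490 + 0.053703) = 1/1.0672 = 0.9370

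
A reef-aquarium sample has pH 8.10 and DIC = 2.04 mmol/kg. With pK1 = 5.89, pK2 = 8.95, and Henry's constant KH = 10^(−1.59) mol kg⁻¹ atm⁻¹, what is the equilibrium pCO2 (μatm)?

pCO2 = 426 μatm

α₀ = 1 / (1 + K1/[H⁺] + K1K2/[H⁺]²) = 1 / (1 + 10^+2.21 + 10^+1.36)
   = 1 / (1 + 162.18 + 22.909) = 1/186.09 = 0.005374
[CO2*] = α₀ × DIC = 0.005374 × 2.04 = 0.01096 mmol/kg = 10.96 μmol/kg
pCO2 = [CO2*]/KH = 1.096×10^-5 / 2.570×10^-2 = 426 μatm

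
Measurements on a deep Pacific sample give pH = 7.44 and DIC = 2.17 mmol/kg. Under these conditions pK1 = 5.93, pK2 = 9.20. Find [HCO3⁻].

α₁ = 1 / (1 + [H⁺]/K1 + K2/[H⁺]) = 1 / (1 + 10^-1.51 + 10^-1.76)
   = 1 / (1 + 0.030903 + 0.017378) = 1/1.0483 = 0.9539
[HCO3⁻] = α₁ × DIC = 0.9539 × 2.17 = 2.07 mmol/kg

[HCO3⁻] = 2.07 mmol/kg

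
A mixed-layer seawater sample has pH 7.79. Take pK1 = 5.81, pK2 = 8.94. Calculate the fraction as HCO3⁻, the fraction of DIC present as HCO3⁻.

α₁ = 1 / (1 + [H⁺]/K1 + K2/[H⁺]) = 1 / (1 + 10^-1.98 + 10^-1.15)
   = 1 / (1 + 0.010471 + 0.070795) = 1/1.0813 = 0.9248

α₁ = 0.925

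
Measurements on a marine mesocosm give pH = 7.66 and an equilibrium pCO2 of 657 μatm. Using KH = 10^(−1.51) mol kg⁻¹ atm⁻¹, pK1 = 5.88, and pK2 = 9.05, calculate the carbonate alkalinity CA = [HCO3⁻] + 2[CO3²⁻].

CA = 1.32 mmol/kg

[CO2*] = KH · pCO2 = 10^(−1.51) × 657×10^-6 = 2.030×10^-5 mol/kg
α₀ = 1/(1 + K1/[H⁺] + K1K2/[H⁺]²) = 1/(1 + 10^+1.78 + 10^+0.39) = 0.01570
DIC = [CO2*]/α₀ = 2.030×10^-5 / 0.01570 = 1.294 mmol/kg
CA = (α₁ + 2α₂)·DIC = (0.9458 + 2×0.03853) × 1.294 = 1.32 mmol/kg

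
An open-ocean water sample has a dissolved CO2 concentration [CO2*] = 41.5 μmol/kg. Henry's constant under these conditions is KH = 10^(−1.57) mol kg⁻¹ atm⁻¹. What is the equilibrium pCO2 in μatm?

pCO2 = 1540 μatm

KH = 10^(−1.57) = 2.692×10^-2 mol kg⁻¹ atm⁻¹
pCO2 = [CO2*]/KH = 41.5×10^-6 / 2.692×10^-2 = 1.54×10^-3 atm = 1540 μatm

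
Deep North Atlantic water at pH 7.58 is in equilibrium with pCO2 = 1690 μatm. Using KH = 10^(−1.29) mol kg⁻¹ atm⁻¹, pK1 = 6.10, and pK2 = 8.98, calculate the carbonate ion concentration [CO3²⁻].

[CO2*] = KH · pCO2 = 10^(−1.29) × 1690×10^-6 = 8.667×10^-5 mol/kg
α₀ = 1/(1 + K1/[H⁺] + K1K2/[H⁺]²) = 1/(1 + 10^+1.48 + 10^+0.08) = 0.03086
DIC = [CO2*]/α₀ = 8.667×10^-5 / 0.03086 = 2.808 mmol/kg
[CO3²⁻] = α₂·DIC; α₂ = 0.03710, so [CO3²⁻] = 0.03710 × 2.808 = 0.104 mmol/kg

[CO3²⁻] = 0.104 mmol/kg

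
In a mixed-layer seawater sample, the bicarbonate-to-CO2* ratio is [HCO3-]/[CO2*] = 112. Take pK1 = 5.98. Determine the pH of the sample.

pH = 8.03

From K1 = [H⁺][HCO3-]/[CO2*]:  pH = pK1 + log₁₀([HCO3-]/[CO2*])
log₁₀(112) = +2.049
pH = 5.98 + (+2.049) = 8.03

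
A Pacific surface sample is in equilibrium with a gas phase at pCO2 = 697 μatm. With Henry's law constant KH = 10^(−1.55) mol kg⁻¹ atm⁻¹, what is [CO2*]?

KH = 10^(−1.55) = 2.818×10^-2 mol kg⁻¹ atm⁻¹
[CO2*] = KH · pCO2 = 2.818×10^-2 × 697×10^-6 atm = 1.96×10^-5 mol/kg

[CO2*] = 19.6 μmol/kg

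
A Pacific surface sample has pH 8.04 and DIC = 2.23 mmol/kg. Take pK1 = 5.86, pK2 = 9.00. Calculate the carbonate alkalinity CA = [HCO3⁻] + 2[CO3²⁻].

CA = 2.44 mmol/kg

CA = [HCO3⁻] + 2[CO3²⁻] = (α₁ + 2α₂)·DIC
At pH 8.04: [H⁺]/K1 = 10^-2.18 = 0.0066069, K2/[H⁺] = 10^-0.96 = 0.10965
α₁ = 1/(1 + 0.0066069 + 0.10965) = 1/1.1163 = 0.8959; α₂ = α₁·K2/[H⁺] = 0.09823
α₁ + 2α₂ = 1.0923
CA = 1.0923 × 2.23 = 2.44 mmol/kg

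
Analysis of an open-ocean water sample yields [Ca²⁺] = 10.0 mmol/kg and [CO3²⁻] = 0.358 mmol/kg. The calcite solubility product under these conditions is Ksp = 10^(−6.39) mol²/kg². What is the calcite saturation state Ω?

Ksp = 10^(−6.39) = 4.074×10^-7
Ω = [Ca²⁺][CO3²⁻]/Ksp = (10.0×10^-3)(0.358×10^-3) / 4.074×10^-7 = 8.79

Ω = 8.79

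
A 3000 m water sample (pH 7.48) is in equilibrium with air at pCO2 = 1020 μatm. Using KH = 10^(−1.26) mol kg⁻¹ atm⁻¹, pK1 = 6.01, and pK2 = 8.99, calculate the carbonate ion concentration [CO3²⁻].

[CO2*] = KH · pCO2 = 10^(−1.26) × 1020×10^-6 = 5.605×10^-5 mol/kg
α₀ = 1/(1 + K1/[H⁺] + K1K2/[H⁺]²) = 1/(1 + 10^+1.47 + 10^-0.04) = 0.03182
DIC = [CO2*]/α₀ = 5.605×10^-5 / 0.03182 = 1.761 mmol/kg
[CO3²⁻] = α₂·DIC; α₂ = 0.02902, so [CO3²⁻] = 0.02902 × 1.761 = 0.0511 mmol/kg

[CO3²⁻] = 0.0511 mmol/kg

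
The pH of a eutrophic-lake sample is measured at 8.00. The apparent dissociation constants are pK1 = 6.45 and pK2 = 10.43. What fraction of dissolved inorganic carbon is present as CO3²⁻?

α₂ = 0.00360

α₂ = 1 / (1 + [H⁺]/K2 + [H⁺]²/(K1K2)) = 1 / (1 + 10^+2.43 + 10^+0.88)
   = 1 / (1 + 269.15 + 7.5858) = 1/277.74 = 0.003600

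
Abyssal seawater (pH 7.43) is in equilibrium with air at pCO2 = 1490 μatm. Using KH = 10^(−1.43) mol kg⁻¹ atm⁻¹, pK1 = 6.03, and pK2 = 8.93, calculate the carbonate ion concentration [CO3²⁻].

[CO2*] = KH · pCO2 = 10^(−1.43) × 1490×10^-6 = 5.536×10^-5 mol/kg
α₀ = 1/(1 + K1/[H⁺] + K1K2/[H⁺]²) = 1/(1 + 10^+1.40 + 10^-0.10) = 0.03716
DIC = [CO2*]/α₀ = 5.536×10^-5 / 0.03716 = 1.490 mmol/kg
[CO3²⁻] = α₂·DIC; α₂ = 0.02951, so [CO3²⁻] = 0.02951 × 1.490 = 0.0440 mmol/kg

[CO3²⁻] = 0.0440 mmol/kg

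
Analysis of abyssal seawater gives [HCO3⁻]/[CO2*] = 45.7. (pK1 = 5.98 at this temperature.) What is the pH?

pH = 7.64

From K1 = [H⁺][HCO3⁻]/[CO2*]:  pH = pK1 + log₁₀([HCO3⁻]/[CO2*])
log₁₀(45.7) = +1.660
pH = 5.98 + (+1.660) = 7.64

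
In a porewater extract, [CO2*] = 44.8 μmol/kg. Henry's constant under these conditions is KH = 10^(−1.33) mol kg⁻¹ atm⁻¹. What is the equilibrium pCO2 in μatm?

KH = 10^(−1.33) = 4.677×10^-2 mol kg⁻¹ atm⁻¹
pCO2 = [CO2*]/KH = 44.8×10^-6 / 4.677×10^-2 = 9.58×10^-4 atm = 958 μatm

pCO2 = 958 μatm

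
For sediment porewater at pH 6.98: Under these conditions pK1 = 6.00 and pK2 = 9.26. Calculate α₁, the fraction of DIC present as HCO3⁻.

α₁ = 1 / (1 + [H⁺]/K1 + K2/[H⁺]) = 1 / (1 + 10^-0.98 + 10^-2.28)
   = 1 / (1 + 0.10471 + 0.0052481) = 1/1.1100 = 0.9009

α₁ = 0.901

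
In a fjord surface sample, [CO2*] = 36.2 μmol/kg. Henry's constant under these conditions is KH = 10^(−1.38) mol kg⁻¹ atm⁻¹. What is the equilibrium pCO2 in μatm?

KH = 10^(−1.38) = 4.169×10^-2 mol kg⁻¹ atm⁻¹
pCO2 = [CO2*]/KH = 36.2×10^-6 / 4.169×10^-2 = 8.68×10^-4 atm = 868 μatm

pCO2 = 868 μatm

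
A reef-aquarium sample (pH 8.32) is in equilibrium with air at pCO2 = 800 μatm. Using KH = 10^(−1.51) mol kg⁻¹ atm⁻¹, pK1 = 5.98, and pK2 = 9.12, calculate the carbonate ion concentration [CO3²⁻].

[CO3²⁻] = 0.857 mmol/kg

[CO2*] = KH · pCO2 = 10^(−1.51) × 800×10^-6 = 2.472×10^-5 mol/kg
α₀ = 1/(1 + K1/[H⁺] + K1K2/[H⁺]²) = 1/(1 + 10^+2.34 + 10^+1.54) = 0.003930
DIC = [CO2*]/α₀ = 2.472×10^-5 / 0.003930 = 6.291 mmol/kg
[CO3²⁻] = α₂·DIC; α₂ = 0.1363, so [CO3²⁻] = 0.1363 × 6.291 = 0.857 mmol/kg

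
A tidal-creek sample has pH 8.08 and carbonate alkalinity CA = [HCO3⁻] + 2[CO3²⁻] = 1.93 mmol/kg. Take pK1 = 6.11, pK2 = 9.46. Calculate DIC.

DIC = 1.87 mmol/kg

CA = [HCO3⁻] + 2[CO3²⁻] = (α₁ + 2α₂)·DIC
At pH 8.08: [H⁺]/K1 = 10^-1.97 = 0.010715, K2/[H⁺] = 10^-1.38 = 0.041687
α₁ = 1/(1 + 0.010715 + 0.041687) = 1/1.0524 = 0.9502; α₂ = α₁·K2/[H⁺] = 0.03961
α₁ + 2α₂ = 1.0294
DIC = CA / (α₁ + 2α₂) = 1.93 / 1.0294 = 1.87 mmol/kg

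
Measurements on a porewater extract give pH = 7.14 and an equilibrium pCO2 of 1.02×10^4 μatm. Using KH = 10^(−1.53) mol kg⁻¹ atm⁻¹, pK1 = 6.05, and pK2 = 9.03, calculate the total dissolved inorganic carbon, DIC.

[CO2*] = KH · pCO2 = 10^(−1.53) × 1.02×10^4×10^-6 = 3.010×10^-4 mol/kg
α₀ = 1/(1 + K1/[H⁺] + K1K2/[H⁺]²) = 1/(1 + 10^+1.09 + 10^-0.80) = 0.07429
DIC = [CO2*]/α₀ = 3.010×10^-4 / 0.07429 = 4.05 mmol/kg

DIC = 4.05 mmol/kg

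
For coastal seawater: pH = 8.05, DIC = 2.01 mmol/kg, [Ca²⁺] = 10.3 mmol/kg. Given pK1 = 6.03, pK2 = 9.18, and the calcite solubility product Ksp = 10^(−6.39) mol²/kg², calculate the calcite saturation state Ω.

Ω = 3.48

α₂ = 1 / (1 + [H⁺]/K2 + [H⁺]²/(K1K2)) = 1 / (1 + 10^+1.13 + 10^-0.89)
   = 1 / (1 + 13.490 + 0.12882) = 1/14.618 = 0.06841
[CO3²⁻] = α₂ × DIC = 0.06841 × 2.01 = 0.1375 mmol/kg
Ksp = 10^(−6.39) = 4.074×10^-7
Ω = [Ca²⁺][CO3²⁻]/Ksp = (10.3×10^-3)(1.375×10^-4) / 4.074×10^-7 = 3.48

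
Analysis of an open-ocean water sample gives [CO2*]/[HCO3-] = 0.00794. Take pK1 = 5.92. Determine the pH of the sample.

pH = 8.02

From K1 = [H⁺][HCO3-]/[CO2*]:  pH = pK1 − log₁₀([CO2*]/[HCO3-])
log₁₀(0.00794) = -2.100
pH = 5.92 − (-2.100) = 8.02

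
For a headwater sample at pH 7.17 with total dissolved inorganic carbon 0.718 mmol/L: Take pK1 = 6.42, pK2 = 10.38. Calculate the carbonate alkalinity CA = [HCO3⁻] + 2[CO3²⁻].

CA = 0.610 mmol/L

CA = [HCO3⁻] + 2[CO3²⁻] = (α₁ + 2α₂)·DIC
At pH 7.17: [H⁺]/K1 = 10^-0.75 = 0.17783, K2/[H⁺] = 10^-3.21 = 0.00061660
α₁ = 1/(1 + 0.17783 + 0.00061660) = 1/1.1784 = 0.8486; α₂ = α₁·K2/[H⁺] = 0.0005232
α₁ + 2α₂ = 0.8496
CA = 0.8496 × 0.718 = 0.610 mmol/L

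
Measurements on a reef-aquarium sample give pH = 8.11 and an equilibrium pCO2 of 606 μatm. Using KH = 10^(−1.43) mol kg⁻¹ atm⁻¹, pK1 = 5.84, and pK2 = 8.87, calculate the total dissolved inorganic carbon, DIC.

[CO2*] = KH · pCO2 = 10^(−1.43) × 606×10^-6 = 2.252×10^-5 mol/kg
α₀ = 1/(1 + K1/[H⁺] + K1K2/[H⁺]²) = 1/(1 + 10^+2.27 + 10^+1.51) = 0.004554
DIC = [CO2*]/α₀ = 2.252×10^-5 / 0.004554 = 4.94 mmol/kg

DIC = 4.94 mmol/kg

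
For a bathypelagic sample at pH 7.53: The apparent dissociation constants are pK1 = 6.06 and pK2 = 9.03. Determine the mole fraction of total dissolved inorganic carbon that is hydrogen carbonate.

α₁ = 1 / (1 + [H⁺]/K1 + K2/[H⁺]) = 1 / (1 + 10^-1.47 + 10^-1.50)
   = 1 / (1 + 0.033884 + 0.031623) = 1/1.0655 = 0.9385

α₁ = 0.939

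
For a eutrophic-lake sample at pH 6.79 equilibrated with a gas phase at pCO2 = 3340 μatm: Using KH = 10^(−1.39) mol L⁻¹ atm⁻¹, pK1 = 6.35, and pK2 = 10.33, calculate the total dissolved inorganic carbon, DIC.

DIC = 0.511 mmol/L

[CO2*] = KH · pCO2 = 10^(−1.39) × 3340×10^-6 = 1.361×10^-4 mol/L
α₀ = 1/(1 + K1/[H⁺] + K1K2/[H⁺]²) = 1/(1 + 10^+0.44 + 10^-3.10) = 0.2663
DIC = [CO2*]/α₀ = 1.361×10^-4 / 0.2663 = 0.511 mmol/L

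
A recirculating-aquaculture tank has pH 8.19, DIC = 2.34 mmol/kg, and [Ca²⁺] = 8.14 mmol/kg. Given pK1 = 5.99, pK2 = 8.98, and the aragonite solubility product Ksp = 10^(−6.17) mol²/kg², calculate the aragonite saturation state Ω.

Ω = 3.91

α₂ = 1 / (1 + [H⁺]/K2 + [H⁺]²/(K1K2)) = 1 / (1 + 10^+0.79 + 10^-1.41)
   = 1 / (1 + 6.1660 + 0.038905) = 1/7.2049 = 0.1388
[CO3²⁻] = α₂ × DIC = 0.1388 × 2.34 = 0.3248 mmol/kg
Ksp = 10^(−6.17) = 6.761×10^-7
Ω = [Ca²⁺][CO3²⁻]/Ksp = (8.14×10^-3)(3.248×10^-4) / 6.761×10^-7 = 3.91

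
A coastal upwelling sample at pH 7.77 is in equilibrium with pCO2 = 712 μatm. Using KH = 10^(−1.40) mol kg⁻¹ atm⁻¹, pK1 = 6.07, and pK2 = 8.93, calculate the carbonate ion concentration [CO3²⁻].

[CO3²⁻] = 0.0983 mmol/kg

[CO2*] = KH · pCO2 = 10^(−1.40) × 712×10^-6 = 2.835×10^-5 mol/kg
α₀ = 1/(1 + K1/[H⁺] + K1K2/[H⁺]²) = 1/(1 + 10^+1.70 + 10^+0.54) = 0.01832
DIC = [CO2*]/α₀ = 2.835×10^-5 / 0.01832 = 1.547 mmol/kg
[CO3²⁻] = α₂·DIC; α₂ = 0.06352, so [CO3²⁻] = 0.06352 × 1.547 = 0.0983 mmol/kg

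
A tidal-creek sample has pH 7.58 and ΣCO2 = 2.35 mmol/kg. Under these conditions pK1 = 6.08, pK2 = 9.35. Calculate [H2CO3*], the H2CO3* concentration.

α₀ = 1 / (1 + K1/[H⁺] + K1K2/[H⁺]²) = 1 / (1 + 10^+1.50 + 10^-0.27)
   = 1 / (1 + 31.623 + 0.53703) = 1/33.160 = 0.03016
[CO2*] = α₀ × DIC = 0.03016 × 2.35 = 0.0709 mmol/kg

[CO2*] = 0.0709 mmol/kg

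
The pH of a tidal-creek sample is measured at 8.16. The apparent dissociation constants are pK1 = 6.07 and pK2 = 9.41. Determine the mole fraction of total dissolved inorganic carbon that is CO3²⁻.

α₂ = 0.0528

α₂ = 1 / (1 + [H⁺]/K2 + [H⁺]²/(K1K2)) = 1 / (1 + 10^+1.25 + 10^-0.84)
   = 1 / (1 + 17.783 + 0.14454) = 1/18.927 = 0.05283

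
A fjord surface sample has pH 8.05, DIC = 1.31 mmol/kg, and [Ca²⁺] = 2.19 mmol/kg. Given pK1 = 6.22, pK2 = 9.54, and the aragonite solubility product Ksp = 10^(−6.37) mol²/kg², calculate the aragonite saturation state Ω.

Ω = 0.208

α₂ = 1 / (1 + [H⁺]/K2 + [H⁺]²/(K1K2)) = 1 / (1 + 10^+1.49 + 10^-0.34)
   = 1 / (1 + 30.903 + 0.45709) = 1/32.360 = 0.03090
[CO3²⁻] = α₂ × DIC = 0.03090 × 1.31 = 0.04048 mmol/kg
Ksp = 10^(−6.37) = 4.266×10^-7
Ω = [Ca²⁺][CO3²⁻]/Ksp = (2.19×10^-3)(4.048×10^-5) / 4.266×10^-7 = 0.208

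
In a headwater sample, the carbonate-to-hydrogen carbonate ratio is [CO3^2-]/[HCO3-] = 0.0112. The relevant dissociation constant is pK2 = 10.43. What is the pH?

pH = 8.48

From K2 = [H⁺][CO3^2-]/[HCO3-]:  pH = pK2 + log₁₀([CO3^2-]/[HCO3-])
log₁₀(0.0112) = -1.951
pH = 10.43 + (-1.951) = 8.48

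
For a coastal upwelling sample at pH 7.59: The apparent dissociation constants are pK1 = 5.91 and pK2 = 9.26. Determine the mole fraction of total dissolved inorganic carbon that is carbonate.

α₂ = 1 / (1 + [H⁺]/K2 + [H⁺]²/(K1K2)) = 1 / (1 + 10^+1.67 + 10^-0.01)
   = 1 / (1 + 46.774 + 0.97724) = 1/48.751 = 0.02051

α₂ = 0.0205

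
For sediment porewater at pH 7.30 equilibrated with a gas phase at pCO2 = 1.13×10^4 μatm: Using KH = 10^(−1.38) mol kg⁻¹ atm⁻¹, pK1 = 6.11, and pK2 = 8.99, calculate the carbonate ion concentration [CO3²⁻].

[CO3²⁻] = 0.149 mmol/kg

[CO2*] = KH · pCO2 = 10^(−1.38) × 1.13×10^4×10^-6 = 4.711×10^-4 mol/kg
α₀ = 1/(1 + K1/[H⁺] + K1K2/[H⁺]²) = 1/(1 + 10^+1.19 + 10^-0.50) = 0.05951
DIC = [CO2*]/α₀ = 4.711×10^-4 / 0.05951 = 7.916 mmol/kg
[CO3²⁻] = α₂·DIC; α₂ = 0.01882, so [CO3²⁻] = 0.01882 × 7.916 = 0.149 mmol/kg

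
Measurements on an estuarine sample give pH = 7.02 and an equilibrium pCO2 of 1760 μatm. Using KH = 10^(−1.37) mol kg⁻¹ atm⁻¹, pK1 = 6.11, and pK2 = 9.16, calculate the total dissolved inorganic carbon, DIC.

[CO2*] = KH · pCO2 = 10^(−1.37) × 1760×10^-6 = 7.508×10^-5 mol/kg
α₀ = 1/(1 + K1/[H⁺] + K1K2/[H⁺]²) = 1/(1 + 10^+0.91 + 10^-1.23) = 0.1088
DIC = [CO2*]/α₀ = 7.508×10^-5 / 0.1088 = 0.690 mmol/kg

DIC = 0.690 mmol/kg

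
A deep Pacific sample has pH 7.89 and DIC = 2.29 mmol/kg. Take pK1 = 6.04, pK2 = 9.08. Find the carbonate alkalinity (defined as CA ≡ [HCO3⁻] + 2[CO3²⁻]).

CA = 2.40 mmol/kg

CA = [HCO3⁻] + 2[CO3²⁻] = (α₁ + 2α₂)·DIC
At pH 7.89: [H⁺]/K1 = 10^-1.85 = 0.014125, K2/[H⁺] = 10^-1.19 = 0.064565
α₁ = 1/(1 + 0.014125 + 0.064565) = 1/1.0787 = 0.9270; α₂ = α₁·K2/[H⁺] = 0.05986
α₁ + 2α₂ = 1.0468
CA = 1.0468 × 2.29 = 2.40 mmol/kg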